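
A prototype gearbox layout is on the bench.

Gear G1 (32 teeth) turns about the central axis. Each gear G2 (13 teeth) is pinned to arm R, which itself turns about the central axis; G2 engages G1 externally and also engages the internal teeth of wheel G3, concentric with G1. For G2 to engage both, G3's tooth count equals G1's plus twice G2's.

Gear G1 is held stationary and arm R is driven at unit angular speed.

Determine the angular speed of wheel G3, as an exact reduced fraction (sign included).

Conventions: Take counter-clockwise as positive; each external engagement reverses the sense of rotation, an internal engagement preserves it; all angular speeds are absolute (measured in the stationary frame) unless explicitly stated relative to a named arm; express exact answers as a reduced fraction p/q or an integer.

planetary set (32T centre, 13T on arm, 58T internal) — Willis relation
ring teeth: 32 + 2·13 = 58
32(ω_sun−ω_arm) = −58(ω_ring−ω_arm),  ω_sun = 0, ω_arm = 1
ω_ring = 1 − (32/58)(0−1) = 45/29
exact speed ratio = 45/29

45/29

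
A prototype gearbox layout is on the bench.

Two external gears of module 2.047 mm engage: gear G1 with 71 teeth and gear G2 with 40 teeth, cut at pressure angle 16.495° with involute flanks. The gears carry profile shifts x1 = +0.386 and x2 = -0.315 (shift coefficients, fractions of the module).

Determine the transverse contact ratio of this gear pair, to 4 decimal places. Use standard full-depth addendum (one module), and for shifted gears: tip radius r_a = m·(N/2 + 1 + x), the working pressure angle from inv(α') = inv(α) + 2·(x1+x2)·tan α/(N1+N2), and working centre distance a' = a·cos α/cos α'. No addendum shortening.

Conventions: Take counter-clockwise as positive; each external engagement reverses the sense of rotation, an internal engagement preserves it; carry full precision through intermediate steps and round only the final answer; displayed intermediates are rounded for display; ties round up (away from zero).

class = single-mesh tooth geometry [involute pair 71T × 40T, m = 2.047]
base radii: r_b1 = 69.677793, r_b2 = 39.255094
tip radii: r_a1 = 75.505642, r_a2 = 42.342195
inv(α') = inv(16.495°) + 2·(+0.386-0.315)·tan α/(71+40) = 0.00860533  ⇒  α' = 16.73870°
a' = a·cos α / cos α' = 113.6085·cos 16.495°/cos 16.73870° = 113.752798
action lengths: √(r_a1²−r_b1²) = 29.087921, √(r_a2²−r_b2²) = 15.871327
base pitch p_b = π·m·cos α = 6.166176
CR = (29.087921 + 15.871327 − 113.752798·sin 16.73870°)/6.166176 = 1.978148
contact ratio ≈ 1.9781

1.9781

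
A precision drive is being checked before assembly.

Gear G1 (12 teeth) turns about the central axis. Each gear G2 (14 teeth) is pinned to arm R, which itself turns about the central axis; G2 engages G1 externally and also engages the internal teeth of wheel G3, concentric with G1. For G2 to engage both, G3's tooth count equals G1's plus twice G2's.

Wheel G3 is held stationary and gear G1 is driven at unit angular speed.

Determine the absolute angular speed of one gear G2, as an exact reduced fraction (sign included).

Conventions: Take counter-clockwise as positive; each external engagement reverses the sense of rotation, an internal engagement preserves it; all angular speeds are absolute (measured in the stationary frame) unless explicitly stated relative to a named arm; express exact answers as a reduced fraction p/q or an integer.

topology: planetary set — G1 12T / G2 14T / G3 40T, arm = carrier (Willis)
ring teeth: 12 + 2·14 = 40
12(ω_sun−ω_arm) = −40(ω_ring−ω_arm),  ω_ring = 0, ω_sun = 1
12(1−ω_arm) = −40(0−ω_arm)  ⇒  52·ω_arm = 12  ⇒  ω_arm = 3/13
sun–planet mesh: 12·(1−3/13) = −14·(ω_p−ω_arm)  ⇒  ω_p−ω_arm = -60/91
ω_p = 3/13 − 60/91 = -3/7
exact speed ratio = -3/7

-3/7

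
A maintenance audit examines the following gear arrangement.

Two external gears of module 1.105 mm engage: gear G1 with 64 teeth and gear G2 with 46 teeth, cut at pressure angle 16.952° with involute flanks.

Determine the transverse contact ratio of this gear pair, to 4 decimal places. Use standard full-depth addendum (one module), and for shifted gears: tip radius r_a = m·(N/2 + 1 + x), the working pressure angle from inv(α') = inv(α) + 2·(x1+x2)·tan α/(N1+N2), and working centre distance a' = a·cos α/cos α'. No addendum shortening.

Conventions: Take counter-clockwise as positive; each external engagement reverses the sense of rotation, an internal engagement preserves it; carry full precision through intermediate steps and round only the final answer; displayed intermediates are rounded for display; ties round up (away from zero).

1.9583

single-mesh involute tooth geometry (64T engaging 46T at module 1.105)
base radii: r_b1 = 33.823585, r_b2 = 24.310702
tip radii: r_a1 = 36.465000, r_a2 = 26.520000
no profile shift: α' = α, a' = a
action lengths: √(r_a1²−r_b1²) = 13.625759, √(r_a2²−r_b2²) = 10.597178
base pitch p_b = π·m·cos α = 3.320623
CR = (13.625759 + 10.597178 − 60.775000·sin 16.95200°)/3.320623 = 1.958290
contact ratio ≈ 1.9583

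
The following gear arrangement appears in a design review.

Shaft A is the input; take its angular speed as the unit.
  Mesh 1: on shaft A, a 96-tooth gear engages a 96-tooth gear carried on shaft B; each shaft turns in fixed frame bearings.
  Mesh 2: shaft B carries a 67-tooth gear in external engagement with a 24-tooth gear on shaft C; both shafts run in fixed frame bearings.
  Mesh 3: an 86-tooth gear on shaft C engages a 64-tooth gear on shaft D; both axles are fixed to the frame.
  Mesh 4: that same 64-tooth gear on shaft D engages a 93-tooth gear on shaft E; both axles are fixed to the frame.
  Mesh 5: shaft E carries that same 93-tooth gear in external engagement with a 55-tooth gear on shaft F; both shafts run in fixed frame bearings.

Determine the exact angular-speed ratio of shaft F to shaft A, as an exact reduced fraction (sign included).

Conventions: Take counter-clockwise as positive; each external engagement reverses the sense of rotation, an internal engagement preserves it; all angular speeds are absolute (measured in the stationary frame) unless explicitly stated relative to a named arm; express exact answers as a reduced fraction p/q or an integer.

-2881/660

class = fixed-axis compound train [5 meshes; 5 ratios multiply, 5 sense flips]
mesh 1 [96T→96T]: running ratio 1, sense −
mesh 2 [67T→24T]: running ratio 67/24, sense +
mesh 3 [86T→64T]: running ratio 2881/768, sense −
mesh 4 [64T→93T]: running ratio 2881/1116, sense +
mesh 5 [93T→55T]: running ratio 2881/660, sense −
ω_out/ω_in = -2881/660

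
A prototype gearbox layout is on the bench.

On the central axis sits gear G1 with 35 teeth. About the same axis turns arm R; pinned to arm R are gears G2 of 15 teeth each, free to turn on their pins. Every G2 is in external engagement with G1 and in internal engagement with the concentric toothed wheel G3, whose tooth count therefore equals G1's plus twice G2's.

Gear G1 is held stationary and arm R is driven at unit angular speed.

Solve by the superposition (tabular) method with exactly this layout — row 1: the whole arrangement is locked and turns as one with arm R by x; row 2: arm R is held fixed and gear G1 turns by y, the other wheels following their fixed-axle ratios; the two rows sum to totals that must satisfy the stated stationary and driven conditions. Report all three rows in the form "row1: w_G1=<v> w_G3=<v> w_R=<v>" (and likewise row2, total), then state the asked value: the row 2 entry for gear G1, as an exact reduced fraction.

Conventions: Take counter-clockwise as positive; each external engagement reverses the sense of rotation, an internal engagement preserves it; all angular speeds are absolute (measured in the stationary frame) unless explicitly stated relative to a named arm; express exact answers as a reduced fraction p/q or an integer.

class = planetary set [G3 = 35+2·15 = 65; Willis about the carrier]
row 1: whole set turns with the arm by x
row 2: sun turns y, ring = −(35/65)·y, arm 0
boundary: total ω_sun = x + y = 0 and total ω_arm = x = 1  ⇒  y = -1, x = 1
row 2 ring = −(35/65)·(-1) = 7/13
totals (row 1 + row 2): sun 1 + (-1) = 0, ring 1 + 7/13 = 20/13, arm 1 + 0 = 1
asked cell (row2, sun) = -1

row1: w_G1=1 w_G3=1 w_R=1
row2: w_G1=-1 w_G3=7/13 w_R=0
total: w_G1=0 w_G3=20/13 w_R=1
asked value: -1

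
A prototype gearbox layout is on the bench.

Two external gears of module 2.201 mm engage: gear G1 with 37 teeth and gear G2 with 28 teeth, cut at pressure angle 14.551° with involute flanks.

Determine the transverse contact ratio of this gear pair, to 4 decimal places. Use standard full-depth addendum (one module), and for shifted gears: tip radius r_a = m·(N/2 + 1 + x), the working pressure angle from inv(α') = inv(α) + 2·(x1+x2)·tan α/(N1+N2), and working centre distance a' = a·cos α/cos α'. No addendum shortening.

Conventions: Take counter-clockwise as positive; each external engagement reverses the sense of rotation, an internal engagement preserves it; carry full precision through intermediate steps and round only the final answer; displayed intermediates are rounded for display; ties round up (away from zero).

class = single-mesh tooth geometry [involute pair 37T × 28T, m = 2.201]
base radii: r_b1 = 39.412429, r_b2 = 29.825622
tip radii: r_a1 = 42.919500, r_a2 = 33.015000
no profile shift: α' = α, a' = a
action lengths: √(r_a1²−r_b1²) = 16.992466, √(r_a2²−r_b2²) = 14.157065
base pitch p_b = π·m·cos α = 6.692854
CR = (16.992466 + 14.157065 − 71.532500·sin 14.55100°)/6.692854 = 1.968904
contact ratio ≈ 1.9689

1.9689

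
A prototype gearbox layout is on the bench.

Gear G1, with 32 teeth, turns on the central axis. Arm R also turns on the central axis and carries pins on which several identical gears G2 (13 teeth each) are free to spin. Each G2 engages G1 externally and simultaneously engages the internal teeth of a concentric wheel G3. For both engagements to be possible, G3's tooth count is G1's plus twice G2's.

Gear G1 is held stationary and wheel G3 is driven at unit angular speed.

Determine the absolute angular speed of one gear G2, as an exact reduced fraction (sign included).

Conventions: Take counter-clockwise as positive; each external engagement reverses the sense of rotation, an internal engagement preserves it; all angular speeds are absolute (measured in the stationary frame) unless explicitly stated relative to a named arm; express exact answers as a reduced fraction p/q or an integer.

29/13

topology: planetary set — G1 32T / G2 13T / G3 58T, arm = carrier (Willis)
ring teeth: 32 + 2·13 = 58
32(ω_sun−ω_arm) = −58(ω_ring−ω_arm),  ω_sun = 0, ω_ring = 1
32(0−ω_arm) = −58(1−ω_arm)  ⇒  90·ω_arm = 58  ⇒  ω_arm = 29/45
sun–planet mesh: 32·(0−29/45) = −13·(ω_p−ω_arm)  ⇒  ω_p−ω_arm = 928/585
ω_p = 29/45 + 928/585 = 29/13
exact speed ratio = 29/13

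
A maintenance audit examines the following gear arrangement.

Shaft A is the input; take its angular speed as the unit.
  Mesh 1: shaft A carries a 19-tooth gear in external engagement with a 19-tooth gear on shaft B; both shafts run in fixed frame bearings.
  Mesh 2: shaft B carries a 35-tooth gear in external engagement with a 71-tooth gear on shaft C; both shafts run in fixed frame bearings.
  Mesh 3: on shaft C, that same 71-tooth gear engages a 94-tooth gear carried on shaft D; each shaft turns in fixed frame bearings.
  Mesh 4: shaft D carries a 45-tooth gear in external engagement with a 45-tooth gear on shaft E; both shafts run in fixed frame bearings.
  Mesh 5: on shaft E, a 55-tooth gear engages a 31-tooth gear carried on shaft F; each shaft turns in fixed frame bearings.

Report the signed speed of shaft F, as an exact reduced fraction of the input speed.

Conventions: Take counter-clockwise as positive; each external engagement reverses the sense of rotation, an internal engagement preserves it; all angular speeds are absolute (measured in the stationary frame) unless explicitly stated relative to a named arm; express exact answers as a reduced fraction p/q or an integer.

5-mesh fixed-axis compound train (all bearings frame-fixed)
mesh 1 [19T→19T]: |ω|/ω_in = 1×19/19 = 1, sense flips to −
mesh 2 [35T→71T]: |ω|/ω_in = 1×35/71 = 35/71, sense flips to +
mesh 3 [71T→94T]: |ω|/ω_in = (35/71)×71/94 = 35/94, sense flips to −
mesh 4 [45T→45T]: |ω|/ω_in = (35/94)×45/45 = 35/94, sense flips to +
mesh 5 [55T→31T]: |ω|/ω_in = (35/94)×55/31 = 1925/2914, sense flips to −
signed output speed (× input speed) = -1925/2914

-1925/2914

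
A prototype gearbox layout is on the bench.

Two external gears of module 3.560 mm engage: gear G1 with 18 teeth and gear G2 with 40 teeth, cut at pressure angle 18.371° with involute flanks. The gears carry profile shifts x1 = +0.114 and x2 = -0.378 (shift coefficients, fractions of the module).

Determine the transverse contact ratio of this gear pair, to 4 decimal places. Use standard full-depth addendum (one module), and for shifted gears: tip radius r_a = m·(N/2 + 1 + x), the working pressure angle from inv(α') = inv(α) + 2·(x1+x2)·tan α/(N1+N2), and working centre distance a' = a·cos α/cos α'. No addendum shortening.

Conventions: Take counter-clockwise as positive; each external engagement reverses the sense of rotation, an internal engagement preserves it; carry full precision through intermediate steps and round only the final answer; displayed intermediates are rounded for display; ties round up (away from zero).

topology: single-mesh involute geometry — m = 3.560, 18T/40T pair
base radii: r_b1 = 30.407102, r_b2 = 67.571339
tip radii: r_a1 = 36.005840, r_a2 = 73.414320
inv(α') = inv(18.371°) + 2·(+0.114-0.378)·tan α/(18+40) = 0.00843603  ⇒  α' = 16.63072°
a' = a·cos α / cos α' = 103.2400·cos 18.371°/cos 16.63072° = 102.255878
action lengths: √(r_a1²−r_b1²) = 19.282859, √(r_a2²−r_b2²) = 28.701508
base pitch p_b = π·m·cos α = 10.614081
CR = (19.282859 + 28.701508 − 102.255878·sin 16.63072°)/10.614081 = 1.763556
contact ratio ≈ 1.7636

1.7636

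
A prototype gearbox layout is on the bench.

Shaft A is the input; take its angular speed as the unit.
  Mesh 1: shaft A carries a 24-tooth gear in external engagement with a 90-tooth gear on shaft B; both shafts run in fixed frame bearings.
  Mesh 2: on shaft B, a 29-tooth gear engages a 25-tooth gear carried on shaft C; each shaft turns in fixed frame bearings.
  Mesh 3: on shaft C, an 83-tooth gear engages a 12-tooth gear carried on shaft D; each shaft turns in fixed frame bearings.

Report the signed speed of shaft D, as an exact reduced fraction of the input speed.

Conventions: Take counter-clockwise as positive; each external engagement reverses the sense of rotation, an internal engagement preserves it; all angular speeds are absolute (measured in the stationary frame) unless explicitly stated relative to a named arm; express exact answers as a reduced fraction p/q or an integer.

3-mesh fixed-axis compound train (all bearings frame-fixed)
mesh 1 [24T→90T]: |ω|/ω_in = 1×24/90 = 4/15, sense flips to −
mesh 2 [29T→25T]: |ω|/ω_in = (4/15)×29/25 = 116/375, sense flips to +
mesh 3 [83T→12T]: |ω|/ω_in = (116/375)×83/12 = 2407/1125, sense flips to −
signed output speed (× input speed) = -2407/1125

-2407/1125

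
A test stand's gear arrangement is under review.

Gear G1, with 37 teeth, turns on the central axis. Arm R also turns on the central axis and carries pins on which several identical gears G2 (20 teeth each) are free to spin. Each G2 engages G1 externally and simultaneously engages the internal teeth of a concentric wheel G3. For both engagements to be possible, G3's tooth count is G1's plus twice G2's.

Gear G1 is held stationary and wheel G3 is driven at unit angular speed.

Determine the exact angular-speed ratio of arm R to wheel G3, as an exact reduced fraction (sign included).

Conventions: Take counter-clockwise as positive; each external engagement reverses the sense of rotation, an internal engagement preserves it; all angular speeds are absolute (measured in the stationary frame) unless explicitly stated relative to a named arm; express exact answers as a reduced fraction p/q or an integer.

77/114

recognized (axles ride arm R): planetary set, 37/20/77 teeth
ring teeth: 37 + 2·20 = 77
37(ω_sun−ω_arm) = −77(ω_ring−ω_arm),  ω_sun = 0, ω_ring = 1
37(0−ω_arm) = −77(1−ω_arm)  ⇒  114·ω_arm = 77  ⇒  ω_arm = 77/114
ω_out/ω_in = 77/114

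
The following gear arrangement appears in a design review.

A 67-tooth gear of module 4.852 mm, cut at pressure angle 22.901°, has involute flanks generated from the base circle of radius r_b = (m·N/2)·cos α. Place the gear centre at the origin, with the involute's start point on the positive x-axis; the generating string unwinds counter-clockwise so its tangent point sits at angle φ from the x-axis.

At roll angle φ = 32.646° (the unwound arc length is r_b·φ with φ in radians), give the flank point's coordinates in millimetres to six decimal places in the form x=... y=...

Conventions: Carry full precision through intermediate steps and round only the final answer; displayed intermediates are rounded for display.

x=172.097778 y=8.936035

topology: single-mesh involute geometry — m = 4.852, N = 67
pitch radius r_p = m·N/2 = 4.852·67/2 = 162.542000
base radius r_b = r_p·cos α = 162.542000·cos 22.901° = 149.730214
roll angle φ = 32.646° = 0.56978019 rad
x = r_b·(cos φ + φ·sin φ) = 172.097778
y = r_b·(sin φ − φ·cos φ) = 8.936035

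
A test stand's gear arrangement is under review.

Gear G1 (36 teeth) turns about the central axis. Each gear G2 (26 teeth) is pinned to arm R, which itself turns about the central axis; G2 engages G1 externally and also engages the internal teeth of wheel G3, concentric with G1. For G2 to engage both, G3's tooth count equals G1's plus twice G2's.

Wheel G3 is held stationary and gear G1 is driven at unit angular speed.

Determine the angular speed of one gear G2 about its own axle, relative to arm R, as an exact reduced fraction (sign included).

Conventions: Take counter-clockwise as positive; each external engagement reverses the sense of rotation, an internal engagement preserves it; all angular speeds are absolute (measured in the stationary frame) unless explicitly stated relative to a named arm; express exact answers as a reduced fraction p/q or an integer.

recognized (axles ride arm R): planetary set, 36/26/88 teeth
ring teeth: 36 + 2·26 = 88
36(ω_sun−ω_arm) = −88(ω_ring−ω_arm),  ω_ring = 0, ω_sun = 1
36(1−ω_arm) = −88(0−ω_arm)  ⇒  124·ω_arm = 36  ⇒  ω_arm = 9/31
sun–planet mesh: 36·(1−9/31) = −26·(ω_p−ω_arm)  ⇒  ω_p−ω_arm = -396/403
exact speed ratio = -396/403

-396/403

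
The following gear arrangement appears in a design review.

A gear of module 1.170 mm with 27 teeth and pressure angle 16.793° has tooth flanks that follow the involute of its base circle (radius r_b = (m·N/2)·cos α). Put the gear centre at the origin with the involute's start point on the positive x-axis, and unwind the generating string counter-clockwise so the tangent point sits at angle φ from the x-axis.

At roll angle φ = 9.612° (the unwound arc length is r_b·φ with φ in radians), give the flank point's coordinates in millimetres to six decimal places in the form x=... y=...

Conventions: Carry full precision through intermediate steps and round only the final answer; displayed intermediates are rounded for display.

x=15.332711 y=0.023731

topology: single-mesh involute geometry — m = 1.170, N = 27
pitch radius r_p = m·N/2 = 1.170·27/2 = 15.795000
base radius r_b = r_p·cos α = 15.795000·cos 16.793° = 15.121419
roll angle φ = 9.612° = 0.16776105 rad
x = r_b·(cos φ + φ·sin φ) = 15.332711
y = r_b·(sin φ − φ·cos φ) = 0.023731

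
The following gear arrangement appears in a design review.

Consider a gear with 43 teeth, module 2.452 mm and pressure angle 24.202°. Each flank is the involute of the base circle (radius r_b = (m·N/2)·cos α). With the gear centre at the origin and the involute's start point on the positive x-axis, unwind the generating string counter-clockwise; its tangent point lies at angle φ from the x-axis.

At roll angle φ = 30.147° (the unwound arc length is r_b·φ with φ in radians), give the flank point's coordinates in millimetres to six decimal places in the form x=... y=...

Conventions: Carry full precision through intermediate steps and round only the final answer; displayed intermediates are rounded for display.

class = single-mesh tooth geometry [base-circle involute, m = 2.452, 43T]
pitch radius r_p = m·N/2 = 2.452·43/2 = 52.718000
base radius r_b = r_p·cos α = 52.718000·cos 24.202° = 48.084394
roll angle φ = 30.147° = 0.52616441 rad
x = r_b·(cos φ + φ·sin φ) = 54.286808
y = r_b·(sin φ − φ·cos φ) = 2.270785

x=54.286808 y=2.270785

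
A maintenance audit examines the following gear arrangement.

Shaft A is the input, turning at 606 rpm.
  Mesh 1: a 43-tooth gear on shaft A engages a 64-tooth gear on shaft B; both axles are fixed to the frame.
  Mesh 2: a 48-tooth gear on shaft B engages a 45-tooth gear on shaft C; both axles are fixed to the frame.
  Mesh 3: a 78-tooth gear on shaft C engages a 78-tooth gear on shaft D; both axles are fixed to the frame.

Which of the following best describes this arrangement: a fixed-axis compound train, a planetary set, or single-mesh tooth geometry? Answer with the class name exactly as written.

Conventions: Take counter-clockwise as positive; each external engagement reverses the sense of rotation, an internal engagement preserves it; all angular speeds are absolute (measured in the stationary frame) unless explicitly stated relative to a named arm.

3-mesh fixed-axis compound train (all bearings frame-fixed)
classification: fixed-axis compound train

fixed-axis compound train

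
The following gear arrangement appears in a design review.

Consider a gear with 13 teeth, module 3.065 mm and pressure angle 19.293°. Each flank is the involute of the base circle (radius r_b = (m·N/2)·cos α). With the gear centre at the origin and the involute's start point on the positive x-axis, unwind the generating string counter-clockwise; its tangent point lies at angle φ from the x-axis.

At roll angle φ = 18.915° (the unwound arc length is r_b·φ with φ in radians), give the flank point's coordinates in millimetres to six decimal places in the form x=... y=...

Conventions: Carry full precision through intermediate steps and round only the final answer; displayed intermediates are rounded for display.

recognized (one wheel, involute flank): single-mesh tooth geometry, m = 3.065, N = 13
pitch radius r_p = m·N/2 = 3.065·13/2 = 19.922500
base radius r_b = r_p·cos α = 19.922500·cos 19.293° = 18.803679
roll angle φ = 18.915° = 0.33012903 rad
x = r_b·(cos φ + φ·sin φ) = 19.800590
y = r_b·(sin φ − φ·cos φ) = 0.223065

x=19.800590 y=0.223065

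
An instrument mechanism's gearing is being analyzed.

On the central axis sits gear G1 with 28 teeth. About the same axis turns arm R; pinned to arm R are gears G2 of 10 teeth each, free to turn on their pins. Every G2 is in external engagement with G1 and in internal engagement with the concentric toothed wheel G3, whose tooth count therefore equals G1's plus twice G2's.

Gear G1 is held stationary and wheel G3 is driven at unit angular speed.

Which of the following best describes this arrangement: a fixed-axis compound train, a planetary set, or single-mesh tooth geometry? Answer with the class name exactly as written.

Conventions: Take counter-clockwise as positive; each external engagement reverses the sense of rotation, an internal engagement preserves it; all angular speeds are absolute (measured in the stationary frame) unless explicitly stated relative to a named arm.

planetary set

topology: planetary set — G1 28T / G2 10T / G3 48T, arm = carrier (Willis)
classification: planetary set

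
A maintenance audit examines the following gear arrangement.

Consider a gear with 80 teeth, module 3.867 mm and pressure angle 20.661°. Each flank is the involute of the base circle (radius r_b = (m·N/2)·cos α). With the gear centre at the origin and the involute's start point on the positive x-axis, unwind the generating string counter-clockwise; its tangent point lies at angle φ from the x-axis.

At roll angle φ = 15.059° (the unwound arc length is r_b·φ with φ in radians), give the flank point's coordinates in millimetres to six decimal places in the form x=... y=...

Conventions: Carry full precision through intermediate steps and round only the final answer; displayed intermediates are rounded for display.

class = single-mesh tooth geometry [base-circle involute, m = 3.867, 80T]
pitch radius r_p = m·N/2 = 3.867·80/2 = 154.680000
base radius r_b = r_p·cos α = 154.680000·cos 20.661° = 144.731666
roll angle φ = 15.059° = 0.26282913 rad
x = r_b·(cos φ + φ·sin φ) = 149.644636
y = r_b·(sin φ − φ·cos φ) = 0.869881

x=149.644636 y=0.869881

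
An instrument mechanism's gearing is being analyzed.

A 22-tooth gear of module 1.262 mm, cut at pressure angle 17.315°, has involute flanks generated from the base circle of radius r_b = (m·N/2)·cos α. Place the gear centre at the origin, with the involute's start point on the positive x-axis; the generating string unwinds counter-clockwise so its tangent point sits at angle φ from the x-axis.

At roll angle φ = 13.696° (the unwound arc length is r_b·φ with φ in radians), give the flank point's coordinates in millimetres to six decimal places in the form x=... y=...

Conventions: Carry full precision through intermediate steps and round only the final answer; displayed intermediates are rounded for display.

x=13.626154 y=0.059996

recognized (one wheel, involute flank): single-mesh tooth geometry, m = 1.262, N = 22
pitch radius r_p = m·N/2 = 1.262·22/2 = 13.882000
base radius r_b = r_p·cos α = 13.882000·cos 17.315° = 13.252908
roll angle φ = 13.696° = 0.23904029 rad
x = r_b·(cos φ + φ·sin φ) = 13.626154
y = r_b·(sin φ − φ·cos φ) = 0.059996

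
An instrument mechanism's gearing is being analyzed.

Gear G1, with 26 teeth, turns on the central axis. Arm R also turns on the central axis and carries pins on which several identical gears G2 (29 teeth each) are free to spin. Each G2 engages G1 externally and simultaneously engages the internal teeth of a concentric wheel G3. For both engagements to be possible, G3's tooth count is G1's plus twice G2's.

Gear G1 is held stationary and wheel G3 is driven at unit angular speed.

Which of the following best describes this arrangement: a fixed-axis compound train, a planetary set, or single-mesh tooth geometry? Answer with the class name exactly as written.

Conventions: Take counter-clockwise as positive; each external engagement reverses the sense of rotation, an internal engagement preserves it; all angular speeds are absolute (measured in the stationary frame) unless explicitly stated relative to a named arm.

recognized (axles ride arm R): planetary set, 26/29/84 teeth
classification: planetary set

planetary set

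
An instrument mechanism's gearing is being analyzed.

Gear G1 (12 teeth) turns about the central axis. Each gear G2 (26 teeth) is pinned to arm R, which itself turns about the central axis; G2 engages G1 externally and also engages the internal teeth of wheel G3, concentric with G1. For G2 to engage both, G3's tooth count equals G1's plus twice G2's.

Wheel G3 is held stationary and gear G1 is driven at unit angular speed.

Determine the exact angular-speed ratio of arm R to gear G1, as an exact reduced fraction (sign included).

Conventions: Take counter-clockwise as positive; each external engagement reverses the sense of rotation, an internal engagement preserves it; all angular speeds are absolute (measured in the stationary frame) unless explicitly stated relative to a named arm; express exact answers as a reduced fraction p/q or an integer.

topology: planetary set — G1 12T / G2 26T / G3 64T, arm = carrier (Willis)
ring teeth: 12 + 2·26 = 64
12(ω_sun−ω_arm) = −64(ω_ring−ω_arm),  ω_ring = 0, ω_sun = 1
12(1−ω_arm) = −64(0−ω_arm)  ⇒  76·ω_arm = 12  ⇒  ω_arm = 3/19
ω_out/ω_in = 3/19

3/19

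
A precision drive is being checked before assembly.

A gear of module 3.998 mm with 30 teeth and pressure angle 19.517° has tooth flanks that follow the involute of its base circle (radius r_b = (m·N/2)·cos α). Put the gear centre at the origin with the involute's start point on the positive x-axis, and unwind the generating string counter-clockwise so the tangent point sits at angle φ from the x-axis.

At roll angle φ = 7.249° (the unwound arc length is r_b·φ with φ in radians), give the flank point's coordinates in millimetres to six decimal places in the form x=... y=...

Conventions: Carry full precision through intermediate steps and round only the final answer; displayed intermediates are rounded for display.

class = single-mesh tooth geometry [base-circle involute, m = 3.998, 30T]
pitch radius r_p = m·N/2 = 3.998·30/2 = 59.970000
base radius r_b = r_p·cos α = 59.970000·cos 19.517° = 56.524268
roll angle φ = 7.249° = 0.12651892 rad
x = r_b·(cos φ + φ·sin φ) = 56.974852
y = r_b·(sin φ − φ·cos φ) = 0.038096

x=56.974852 y=0.038096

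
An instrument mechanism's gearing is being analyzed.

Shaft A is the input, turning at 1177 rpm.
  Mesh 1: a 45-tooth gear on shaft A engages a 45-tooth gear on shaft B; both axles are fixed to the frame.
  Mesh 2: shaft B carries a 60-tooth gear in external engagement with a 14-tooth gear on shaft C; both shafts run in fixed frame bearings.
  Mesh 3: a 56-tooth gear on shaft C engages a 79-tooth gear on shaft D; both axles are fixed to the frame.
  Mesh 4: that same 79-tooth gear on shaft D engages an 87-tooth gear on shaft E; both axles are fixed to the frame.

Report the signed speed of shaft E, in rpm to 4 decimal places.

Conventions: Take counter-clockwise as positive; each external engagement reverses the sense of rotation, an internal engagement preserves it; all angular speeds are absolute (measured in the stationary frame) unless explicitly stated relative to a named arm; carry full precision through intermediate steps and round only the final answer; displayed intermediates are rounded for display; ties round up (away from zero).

4-mesh fixed-axis compound train (all bearings frame-fixed)
mesh 1 [45T→45T]: ω = 1177.0000×45/45 = 1177.0000 rpm, sense flips to −
mesh 2 [60T→14T]: ω = 1177.0000×60/14 = 5044.2857 rpm, sense flips to +
mesh 3 [56T→79T]: ω = 5044.2857×56/79 = 3575.6962 rpm, sense flips to −
mesh 4 [79T→87T]: ω = 3575.6962×79/87 = 3246.8966 rpm, sense flips to +
signed output speed = +3246.8966 rpm

+3246.8966 rpm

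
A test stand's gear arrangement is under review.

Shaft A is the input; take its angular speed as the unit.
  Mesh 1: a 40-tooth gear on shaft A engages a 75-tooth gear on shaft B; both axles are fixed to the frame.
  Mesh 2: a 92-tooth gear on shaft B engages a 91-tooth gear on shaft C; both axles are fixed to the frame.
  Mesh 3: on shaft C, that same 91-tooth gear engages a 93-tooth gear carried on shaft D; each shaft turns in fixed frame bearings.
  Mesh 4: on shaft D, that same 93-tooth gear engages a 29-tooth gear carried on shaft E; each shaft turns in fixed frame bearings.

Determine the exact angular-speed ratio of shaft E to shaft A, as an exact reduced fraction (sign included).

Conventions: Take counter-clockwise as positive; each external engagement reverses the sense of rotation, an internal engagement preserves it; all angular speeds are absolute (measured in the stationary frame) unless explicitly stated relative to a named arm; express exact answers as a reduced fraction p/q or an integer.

class = fixed-axis compound train [4 meshes; 4 ratios multiply, 4 sense flips]
mesh 1 [40T→75T]: running ratio 8/15, sense −
mesh 2 [92T→91T]: running ratio 736/1365, sense +
mesh 3 [91T→93T]: running ratio 736/1395, sense −
mesh 4 [93T→29T]: running ratio 736/435, sense +
ω_out/ω_in = 736/435

736/435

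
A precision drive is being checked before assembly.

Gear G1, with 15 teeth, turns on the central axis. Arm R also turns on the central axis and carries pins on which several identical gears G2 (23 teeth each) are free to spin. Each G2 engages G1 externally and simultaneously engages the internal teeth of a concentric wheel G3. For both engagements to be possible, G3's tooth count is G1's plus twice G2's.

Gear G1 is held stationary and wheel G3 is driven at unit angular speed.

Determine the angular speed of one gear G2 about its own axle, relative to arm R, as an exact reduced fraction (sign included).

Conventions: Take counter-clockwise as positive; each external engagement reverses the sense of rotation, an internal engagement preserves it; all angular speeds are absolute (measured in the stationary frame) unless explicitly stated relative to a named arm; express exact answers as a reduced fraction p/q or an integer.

915/1748

planetary set (15T centre, 23T on arm, 61T internal) — Willis relation
ring teeth: 15 + 2·23 = 61
15(ω_sun−ω_arm) = −61(ω_ring−ω_arm),  ω_sun = 0, ω_ring = 1
15(0−ω_arm) = −61(1−ω_arm)  ⇒  76·ω_arm = 61  ⇒  ω_arm = 61/76
sun–planet mesh: 15·(0−61/76) = −23·(ω_p−ω_arm)  ⇒  ω_p−ω_arm = 915/1748
exact speed ratio = 915/1748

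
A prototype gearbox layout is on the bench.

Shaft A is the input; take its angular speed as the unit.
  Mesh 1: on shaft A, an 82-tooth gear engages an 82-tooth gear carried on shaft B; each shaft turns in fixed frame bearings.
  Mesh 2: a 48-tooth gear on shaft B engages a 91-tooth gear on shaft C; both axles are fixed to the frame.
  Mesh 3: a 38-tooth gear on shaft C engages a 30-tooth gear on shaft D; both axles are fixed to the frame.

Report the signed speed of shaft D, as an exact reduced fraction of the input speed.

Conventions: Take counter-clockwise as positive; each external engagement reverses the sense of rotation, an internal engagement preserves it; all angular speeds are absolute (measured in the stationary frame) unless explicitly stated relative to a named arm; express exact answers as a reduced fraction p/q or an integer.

3-mesh fixed-axis compound train (all bearings frame-fixed)
mesh 1 [82T→82T]: |ω|/ω_in = 1×82/82 = 1, sense flips to −
mesh 2 [48T→91T]: |ω|/ω_in = 1×48/91 = 48/91, sense flips to +
mesh 3 [38T→30T]: |ω|/ω_in = (48/91)×38/30 = 304/455, sense flips to −
signed output speed (× input speed) = -304/455

-304/455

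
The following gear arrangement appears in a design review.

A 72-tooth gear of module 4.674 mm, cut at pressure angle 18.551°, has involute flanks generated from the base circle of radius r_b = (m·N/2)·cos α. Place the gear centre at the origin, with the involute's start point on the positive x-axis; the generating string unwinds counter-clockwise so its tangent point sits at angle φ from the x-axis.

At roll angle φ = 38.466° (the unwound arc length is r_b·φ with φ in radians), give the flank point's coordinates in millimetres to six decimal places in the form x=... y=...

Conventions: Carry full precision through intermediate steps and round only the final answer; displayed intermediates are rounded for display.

x=191.520442 y=15.376512

single-mesh involute tooth geometry (72T wheel at module 4.674)
pitch radius r_p = m·N/2 = 4.674·72/2 = 168.264000
base radius r_b = r_p·cos α = 168.264000·cos 18.551° = 159.521144
roll angle φ = 38.466° = 0.67135835 rad
x = r_b·(cos φ + φ·sin φ) = 191.520442
y = r_b·(sin φ − φ·cos φ) = 15.376512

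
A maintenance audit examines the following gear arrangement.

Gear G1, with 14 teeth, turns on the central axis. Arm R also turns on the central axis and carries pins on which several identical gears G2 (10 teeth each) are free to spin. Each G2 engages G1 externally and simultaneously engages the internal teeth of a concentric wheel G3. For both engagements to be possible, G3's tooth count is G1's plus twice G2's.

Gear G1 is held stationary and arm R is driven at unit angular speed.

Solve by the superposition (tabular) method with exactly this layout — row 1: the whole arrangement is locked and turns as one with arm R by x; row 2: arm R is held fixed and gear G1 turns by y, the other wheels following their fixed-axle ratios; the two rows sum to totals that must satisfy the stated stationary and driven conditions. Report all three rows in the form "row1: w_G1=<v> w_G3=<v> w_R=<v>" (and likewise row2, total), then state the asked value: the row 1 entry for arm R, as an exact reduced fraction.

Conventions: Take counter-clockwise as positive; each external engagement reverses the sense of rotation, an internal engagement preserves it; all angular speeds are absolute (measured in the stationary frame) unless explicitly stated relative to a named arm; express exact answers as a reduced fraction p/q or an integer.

class = planetary set [G3 = 14+2·10 = 34; Willis about the carrier]
row 1 — lock + rotate with arm: ω_sun = ω_ring = ω_arm = x
row 2 — arm fixed, fixed-axis ratios: sun y, ring −(14/34)·y, arm 0
boundary: total ω_sun = x + y = 0 and total ω_arm = x = 1  ⇒  y = -1, x = 1
row 2 ring = −(14/34)·(-1) = 7/17
totals (row 1 + row 2): sun 1 + (-1) = 0, ring 1 + 7/17 = 24/17, arm 1 + 0 = 1
asked cell (row1, arm) = 1

row1: w_G1=1 w_G3=1 w_R=1
row2: w_G1=-1 w_G3=7/17 w_R=0
total: w_G1=0 w_G3=24/17 w_R=1
asked value: 1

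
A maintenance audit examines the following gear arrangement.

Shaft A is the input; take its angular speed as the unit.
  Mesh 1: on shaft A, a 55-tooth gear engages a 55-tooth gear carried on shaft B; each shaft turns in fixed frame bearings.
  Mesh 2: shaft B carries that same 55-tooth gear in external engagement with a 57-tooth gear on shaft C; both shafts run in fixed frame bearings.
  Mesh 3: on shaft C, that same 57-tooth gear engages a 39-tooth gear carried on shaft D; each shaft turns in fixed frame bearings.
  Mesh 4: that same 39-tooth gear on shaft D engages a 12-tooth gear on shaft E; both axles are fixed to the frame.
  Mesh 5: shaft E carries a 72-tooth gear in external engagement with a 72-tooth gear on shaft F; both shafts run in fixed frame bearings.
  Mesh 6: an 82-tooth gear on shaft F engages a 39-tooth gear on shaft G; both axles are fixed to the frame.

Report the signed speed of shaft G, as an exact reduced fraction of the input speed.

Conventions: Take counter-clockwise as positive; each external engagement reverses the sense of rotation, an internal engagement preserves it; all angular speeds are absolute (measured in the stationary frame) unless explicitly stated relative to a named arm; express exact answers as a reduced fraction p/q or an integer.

6-mesh fixed-axis compound train (all bearings frame-fixed)
mesh 1 [55T→55T]: |ω|/ω_in = 1×55/55 = 1, sense flips to −
mesh 2 [55T→57T]: |ω|/ω_in = 1×55/57 = 55/57, sense flips to +
mesh 3 [57T→39T]: |ω|/ω_in = (55/57)×57/39 = 55/39, sense flips to −
mesh 4 [39T→12T]: |ω|/ω_in = (55/39)×39/12 = 55/12, sense flips to +
mesh 5 [72T→72T]: |ω|/ω_in = (55/12)×72/72 = 55/12, sense flips to −
mesh 6 [82T→39T]: |ω|/ω_in = (55/12)×82/39 = 2255/234, sense flips to +
signed output speed (× input speed) = 2255/234

2255/234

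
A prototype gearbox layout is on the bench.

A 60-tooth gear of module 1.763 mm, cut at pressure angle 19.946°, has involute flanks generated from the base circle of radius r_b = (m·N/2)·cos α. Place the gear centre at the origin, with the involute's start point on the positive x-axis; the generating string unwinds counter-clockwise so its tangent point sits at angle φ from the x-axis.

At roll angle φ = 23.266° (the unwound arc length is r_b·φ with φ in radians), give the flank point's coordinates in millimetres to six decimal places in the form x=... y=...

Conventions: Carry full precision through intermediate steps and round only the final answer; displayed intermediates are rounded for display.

recognized (one wheel, involute flank): single-mesh tooth geometry, m = 1.763, N = 60
pitch radius r_p = m·N/2 = 1.763·60/2 = 52.890000
base radius r_b = r_p·cos α = 52.890000·cos 19.946° = 49.717370
roll angle φ = 23.266° = 0.40606830 rad
x = r_b·(cos φ + φ·sin φ) = 53.648924
y = r_b·(sin φ − φ·cos φ) = 1.091456

x=53.648924 y=1.091456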